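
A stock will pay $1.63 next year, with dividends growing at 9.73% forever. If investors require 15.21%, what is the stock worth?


Formula: P = D1 / (r - g)
Spread: r - g = 0.1521 - 0.0973 = 0.0548
Substituting: P = $1.63 / 0.0548
P = $29.74

$29.74


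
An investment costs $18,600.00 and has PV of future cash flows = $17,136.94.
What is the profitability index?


Formula: PI = PV(cash flows) / initial investment
Substituting: PI = $17,136.94 / $18,600.00
PI = 0.9213

0.9213


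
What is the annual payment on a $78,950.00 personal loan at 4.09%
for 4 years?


Formula: PMT = PV * r / (1 - (1+r)^(-n))
Denominator: 1 - (1 + 0.0409)^(-4) = 0.148148
Numerator: $78,950.00 * 0.0409 = 3229.055
PMT = 3229.055 / 0.148148 = $21,796.09

$21,796.09


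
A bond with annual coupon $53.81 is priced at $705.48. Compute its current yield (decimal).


Formula: Current yield = annual coupon / price
Substituting: CY = $53.81 / $705.48
CY = 0.076274

0.076274


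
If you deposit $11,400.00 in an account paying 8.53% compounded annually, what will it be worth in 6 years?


Formula: FV = P * (1 + r)^n
Substituting: FV = $11,400.00 * (1 + 0.0853)^6
Growth factor: (1.0853)^6 = 1.634176
FV = $11,400.00 * 1.634176 = $18,629.61

$18,629.61


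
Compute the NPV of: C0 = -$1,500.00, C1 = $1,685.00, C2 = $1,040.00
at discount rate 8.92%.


Formula: NPV = C0 + C1/(1+r) + C2/(1+r)^2
Discount C1: $1,685.00 / (1 + 0.0892) = $1,547.01
Discount C2: $1,040.00 / (1 + 0.0892)^2 = $876.63
NPV = -$1,500.00 + $1,547.01 + $876.63 = $923.64

$923.64


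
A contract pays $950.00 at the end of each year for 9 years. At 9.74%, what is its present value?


Formula: PV = PMT * (1 - (1+r)^(-n)) / r
Discount factor: (1 + 0.0974)^(-9) = 0.433227
Bracket: 1 - 0.433227 = 0.566773
PV = $950.00 * 0.566773 / 0.0974 = $5,528.07

$5,528.07


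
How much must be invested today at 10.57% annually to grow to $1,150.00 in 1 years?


Formula: PV = FV / (1 + r)^n
Substituting: PV = $1,150.00 / (1 + 0.1057)^1
Discount factor: (1.1057)^1 = 1.1057
PV = $1,150.00 / 1.1057 = $1,040.07

$1,040.07


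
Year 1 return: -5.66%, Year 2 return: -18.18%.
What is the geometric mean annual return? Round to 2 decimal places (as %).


Formula: Geometric mean = ((1+r1)*(1+r2))^(1/2) - 1
Product: (1 + -0.0566) * (1 + -0.1818) = 0.9434 * 0.8182 = 0.77189
Square root: 0.77189^0.5 = 0.878573
Geometric mean = 0.878573 - 1 = -0.121427
As percentage: -12.14%

-12.14%


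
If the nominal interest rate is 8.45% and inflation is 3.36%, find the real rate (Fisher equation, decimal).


Formula: (1 + r_real) = (1 + r_nom) / (1 + inflation)
Substituting: (1 + r_real) = 1.0845 / 1.0336
(1 + r_real) = 1.049245
r_real = 1.049245 - 1 = 0.049245

0.049245


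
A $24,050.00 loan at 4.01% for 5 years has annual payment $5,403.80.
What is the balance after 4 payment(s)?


Formula: Balance = PV*(1+r)^k - PMT*((1+r)^k - 1)/r
Growth: (1 + 0.0401)^4 = 1.170309
Accumulated factor: ((1+r)^k - 1)/r = 4.247097
Balance = $24,050.00 * 1.170309 - $5,403.80 * 4.247097
Balance = $5,195.46

$5,195.46


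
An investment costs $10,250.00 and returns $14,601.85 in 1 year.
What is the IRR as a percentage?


Formula: IRR = C1/C0 - 1
Substituting: IRR = $14,601.85 / $10,250.00 - 1
Ratio: 1.424571 - 1 = 0.424571
IRR = 42.4571%

42.4571%


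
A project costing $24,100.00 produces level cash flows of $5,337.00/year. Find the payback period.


Formula: Payback = investment / annual cash flow
Substituting: Payback = $24,100.00 / $5,337.00
Payback = 4.5156 years

4.5156 years


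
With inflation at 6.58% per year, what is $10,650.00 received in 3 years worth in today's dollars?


Formula: Real value = nominal / (1 + inflation)^years
Price level: (1 + 0.0658)^3 = 1.210674
Real value = $10,650.00 / 1.210674 = $8,796.75

$8,796.75


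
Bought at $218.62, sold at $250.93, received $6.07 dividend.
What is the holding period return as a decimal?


Formula: HPR = (P1 - P0 + D) / P0
Gain: $250.93 - $218.62 + $6.07 = $38.38
HPR = $38.38 / $218.62 = 0.1756

0.1756


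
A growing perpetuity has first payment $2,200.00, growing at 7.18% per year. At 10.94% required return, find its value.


Formula: PV = C / (r - g)
Spread: r - g = 0.1094 - 0.0718 = 0.0376
Substituting: PV = $2,200.00 / 0.0376
PV = $58,510.64

$58,510.64


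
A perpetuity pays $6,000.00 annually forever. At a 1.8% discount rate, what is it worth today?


Formula: PV = C / r
Substituting: PV = $6,000.00 / 0.018
PV = $333,333.33

$333,333.33


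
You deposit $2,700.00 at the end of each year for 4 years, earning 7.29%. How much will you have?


Formula: FV = PMT * ((1+r)^n - 1) / r
Growth factor: (1 + 0.0729)^4 = 1.325064
Numerator: 1.325064 - 1 = 0.325064
FV = $2,700.00 * 0.325064 / 0.0729 = $12,039.42

$12,039.42


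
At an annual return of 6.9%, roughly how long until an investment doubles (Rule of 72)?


Formula: Years ≈ 72 / r
Substituting: Years ≈ 72 / 6.9
Years ≈ 10.4

10.4 years


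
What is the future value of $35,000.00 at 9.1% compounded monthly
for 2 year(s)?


Formula: FV = P * (1 + r/m)^(m*t)
Period rate: r/m = 0.091 / 12 = 0.007583
Total periods: m*t = 12 * 2 = 24
Growth factor: (1 + 0.007583)^24 = 1.198791
FV = $35,000.00 * 1.198791 = $41,957.68

$41,957.68


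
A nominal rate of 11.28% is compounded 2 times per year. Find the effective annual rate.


Formula: EAR = (1 + r/m)^m - 1
Period rate: r/m = 0.1128 / 2 = 0.0564
Compounding: (1 + 0.0564)^2 = 1.115981
EAR = 1.115981 - 1 = 0.115981

0.115981


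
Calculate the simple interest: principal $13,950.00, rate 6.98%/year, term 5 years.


Formula: I = P * r * t
Substituting: I = $13,950.00 * 0.0698 * 5
Step: I = $13,950.00 * 0.349
I = $4,868.55

$4,868.55


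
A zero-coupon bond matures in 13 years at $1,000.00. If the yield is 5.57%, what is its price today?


Formula: Price = FV / (1 + r)^n
Substituting: Price = $1,000.00 / (1 + 0.0557)^13
Discount factor: (1.0557)^13 = 2.023144
Price = $1,000.00 / 2.023144 = $494.28

$494.28


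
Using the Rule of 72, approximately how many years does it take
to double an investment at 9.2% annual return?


Formula: Years ≈ 72 / r
Substituting: Years ≈ 72 / 9.2
Years ≈ 7.8

7.8 years


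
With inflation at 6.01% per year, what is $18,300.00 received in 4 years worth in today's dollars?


Formula: Real value = nominal / (1 + inflation)^years
Price level: (1 + 0.0601)^4 = 1.262953
Real value = $18,300.00 / 1.262953 = $14,489.85

$14,489.85


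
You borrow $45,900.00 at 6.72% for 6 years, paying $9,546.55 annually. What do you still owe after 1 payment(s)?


Formula: Balance = PV*(1+r)^k - PMT*((1+r)^k - 1)/r
Growth: (1 + 0.0672)^1 = 1.0672
Accumulated factor: ((1+r)^k - 1)/r = 1.0
Balance = $45,900.00 * 1.0672 - $9,546.55 * 1.0
Balance = $39,437.93

$39,437.93


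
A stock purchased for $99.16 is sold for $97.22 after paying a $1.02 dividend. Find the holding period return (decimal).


Formula: HPR = (P1 - P0 + D) / P0
Gain: $97.22 - $99.16 + $1.02 = -$0.92
HPR = -$0.92 / $99.16 = -0.0093

-0.0093


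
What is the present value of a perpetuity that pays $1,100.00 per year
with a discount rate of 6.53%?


Formula: PV = C / r
Substituting: PV = $1,100.00 / 0.0653
PV = $16,845.33

$16,845.33


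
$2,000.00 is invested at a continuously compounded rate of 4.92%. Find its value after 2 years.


Formula: FV = P * e^(r*t)
Exponent: r*t = 0.0492 * 2 = 0.0984
e^(0.0984) = 1.103404
FV = $2,000.00 * 1.103404 = $2,206.81

$2,206.81


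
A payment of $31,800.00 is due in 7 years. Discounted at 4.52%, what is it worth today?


Formula: PV = FV / (1 + r)^n
Substituting: PV = $31,800.00 / (1 + 0.0452)^7
Discount factor: (1.0452)^7 = 1.362686
PV = $31,800.00 / 1.362686 = $23,336.26

$23,336.26


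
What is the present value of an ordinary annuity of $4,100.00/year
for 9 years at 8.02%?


Formula: PV = PMT * (1 - (1+r)^(-n)) / r
Discount factor: (1 + 0.0802)^(-9) = 0.499416
Bracket: 1 - 0.499416 = 0.500584
PV = $4,100.00 * 0.500584 / 0.0802 = $25,590.95

$25,590.95


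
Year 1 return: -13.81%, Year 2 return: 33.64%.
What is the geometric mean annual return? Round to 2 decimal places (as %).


Formula: Geometric mean = ((1+r1)*(1+r2))^(1/2) - 1
Product: (1 + -0.1381) * (1 + 0.3364) = 0.8619 * 1.3364 = 1.151843
Square root: 1.151843^0.5 = 1.07324
Geometric mean = 1.07324 - 1 = 0.07324
As percentage: 7.32%

7.32%


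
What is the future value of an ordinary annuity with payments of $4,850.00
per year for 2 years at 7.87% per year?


Formula: FV = PMT * ((1+r)^n - 1) / r
Growth factor: (1 + 0.0787)^2 = 1.163594
Numerator: 1.163594 - 1 = 0.163594
FV = $4,850.00 * 0.163594 / 0.0787 = $10,081.70

$10,081.70


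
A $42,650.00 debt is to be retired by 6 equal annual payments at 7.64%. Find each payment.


Formula: PMT = PV * r / (1 - (1+r)^(-n))
Denominator: 1 - (1 + 0.0764)^(-6) = 0.357079
Numerator: $42,650.00 * 0.0764 = 3258.46
PMT = 3258.46 / 0.357079 = $9,125.33

$9,125.33


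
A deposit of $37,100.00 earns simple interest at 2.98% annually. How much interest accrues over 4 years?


Formula: I = P * r * t
Substituting: I = $37,100.00 * 0.0298 * 4
Step: I = $37,100.00 * 0.1192
I = $4,422.32

$4,422.32


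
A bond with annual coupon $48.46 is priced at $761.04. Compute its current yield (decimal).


Formula: Current yield = annual coupon / price
Substituting: CY = $48.46 / $761.04
CY = 0.063676

0.063676


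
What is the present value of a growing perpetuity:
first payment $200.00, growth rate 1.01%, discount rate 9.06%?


Formula: PV = C / (r - g)
Spread: r - g = 0.0906 - 0.0101 = 0.0805
Substituting: PV = $200.00 / 0.0805
PV = $2,484.47

$2,484.47


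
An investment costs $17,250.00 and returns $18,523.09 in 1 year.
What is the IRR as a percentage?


Formula: IRR = C1/C0 - 1
Substituting: IRR = $18,523.09 / $17,250.00 - 1
Ratio: 1.073802 - 1 = 0.073802
IRR = 7.3802%

7.3802%


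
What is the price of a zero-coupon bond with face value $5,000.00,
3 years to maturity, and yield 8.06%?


Formula: Price = FV / (1 + r)^n
Substituting: Price = $5,000.00 / (1 + 0.0806)^3
Discount factor: (1.0806)^3 = 1.261813
Price = $5,000.00 / 1.261813 = $3,962.55

$3,962.55


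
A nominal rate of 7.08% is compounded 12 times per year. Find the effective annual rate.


Formula: EAR = (1 + r/m)^m - 1
Period rate: r/m = 0.0708 / 12 = 0.0059
Compounding: (1 + 0.0059)^12 = 1.073143
EAR = 1.073143 - 1 = 0.073143

0.073143


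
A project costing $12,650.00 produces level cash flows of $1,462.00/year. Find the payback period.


Formula: Payback = investment / annual cash flow
Substituting: Payback = $12,650.00 / $1,462.00
Payback = 8.6525 years

8.6525 years


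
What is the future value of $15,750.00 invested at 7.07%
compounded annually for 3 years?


Formula: FV = P * (1 + r)^n
Substituting: FV = $15,750.00 * (1 + 0.0707)^3
Growth factor: (1.0707)^3 = 1.227449
FV = $15,750.00 * 1.227449 = $19,332.32

$19,332.32


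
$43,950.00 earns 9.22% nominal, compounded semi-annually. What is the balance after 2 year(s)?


Formula: FV = P * (1 + r/m)^(m*t)
Period rate: r/m = 0.0922 / 2 = 0.0461
Total periods: m*t = 2 * 2 = 4
Growth factor: (1 + 0.0461)^4 = 1.197548
FV = $43,950.00 * 1.197548 = $52,632.22

$52,632.22


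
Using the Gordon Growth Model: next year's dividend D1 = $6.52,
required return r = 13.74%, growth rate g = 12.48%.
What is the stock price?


Formula: P = D1 / (r - g)
Spread: r - g = 0.1374 - 0.1248 = 0.0126
Substituting: P = $6.52 / 0.0126
P = $517.46

$517.46


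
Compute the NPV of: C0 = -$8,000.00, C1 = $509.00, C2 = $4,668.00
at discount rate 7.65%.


Formula: NPV = C0 + C1/(1+r) + C2/(1+r)^2
Discount C1: $509.00 / (1 + 0.0765) = $472.83
Discount C2: $4,668.00 / (1 + 0.0765)^2 = $4,028.12
NPV = -$8,000.00 + $472.83 + $4,028.12 = -$3,499.05

-$3,499.05


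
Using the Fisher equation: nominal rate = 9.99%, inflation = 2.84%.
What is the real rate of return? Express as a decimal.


Formula: (1 + r_real) = (1 + r_nom) / (1 + inflation)
Substituting: (1 + r_real) = 1.0999 / 1.0284
(1 + r_real) = 1.069525
r_real = 1.069525 - 1 = 0.069525

0.069525


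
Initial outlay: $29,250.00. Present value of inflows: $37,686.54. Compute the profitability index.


Formula: PI = PV(cash flows) / initial investment
Substituting: PI = $37,686.54 / $29,250.00
PI = 1.2884

1.2884


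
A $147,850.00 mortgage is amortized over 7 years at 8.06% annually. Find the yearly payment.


Formula: PMT = PV * r / (1 - (1+r)^(-n))
Denominator: 1 - (1 + 0.0806)^(-7) = 0.418774
Numerator: $147,850.00 * 0.0806 = 11916.71
PMT = 11916.71 / 0.418774 = $28,456.20

$28,456.20


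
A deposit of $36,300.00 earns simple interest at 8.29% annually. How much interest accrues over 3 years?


Formula: I = P * r * t
Substituting: I = $36,300.00 * 0.0829 * 3
Step: I = $36,300.00 * 0.2487
I = $9,027.81

$9,027.81


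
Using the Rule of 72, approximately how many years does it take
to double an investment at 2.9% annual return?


Formula: Years ≈ 72 / r
Substituting: Years ≈ 72 / 2.9
Years ≈ 24.8

24.8 years


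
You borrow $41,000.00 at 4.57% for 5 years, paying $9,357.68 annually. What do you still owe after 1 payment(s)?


Formula: Balance = PV*(1+r)^k - PMT*((1+r)^k - 1)/r
Growth: (1 + 0.0457)^1 = 1.0457
Accumulated factor: ((1+r)^k - 1)/r = 1.0
Balance = $41,000.00 * 1.0457 - $9,357.68 * 1.0
Balance = $33,516.02

$33,516.02


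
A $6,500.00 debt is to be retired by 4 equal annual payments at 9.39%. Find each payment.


Formula: PMT = PV * r / (1 - (1+r)^(-n))
Denominator: 1 - (1 + 0.0939)^(-4) = 0.301624
Numerator: $6,500.00 * 0.0939 = 610.35
PMT = 610.35 / 0.301624 = $2,023.55

$2,023.55


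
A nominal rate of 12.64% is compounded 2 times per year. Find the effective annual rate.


Formula: EAR = (1 + r/m)^m - 1
Period rate: r/m = 0.1264 / 2 = 0.0632
Compounding: (1 + 0.0632)^2 = 1.130394
EAR = 1.130394 - 1 = 0.130394

0.130394


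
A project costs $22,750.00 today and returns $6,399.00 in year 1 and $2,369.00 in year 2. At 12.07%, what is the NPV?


Formula: NPV = C0 + C1/(1+r) + C2/(1+r)^2
Discount C1: $6,399.00 / (1 + 0.1207) = $5,709.82
Discount C2: $2,369.00 / (1 + 0.1207)^2 = $1,886.19
NPV = -$22,750.00 + $5,709.82 + $1,886.19 = -$15,153.98

-$15,153.98


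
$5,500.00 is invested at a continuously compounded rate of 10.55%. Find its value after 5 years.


Formula: FV = P * e^(r*t)
Exponent: r*t = 0.1055 * 5 = 0.5275
e^(0.5275) = 1.69469
FV = $5,500.00 * 1.69469 = $9,320.80

$9,320.80


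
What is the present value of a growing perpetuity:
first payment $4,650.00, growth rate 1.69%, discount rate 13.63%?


Formula: PV = C / (r - g)
Spread: r - g = 0.1363 - 0.0169 = 0.1194
Substituting: PV = $4,650.00 / 0.1194
PV = $38,944.72

$38,944.72


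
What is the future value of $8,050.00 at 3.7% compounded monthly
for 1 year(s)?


Formula: FV = P * (1 + r/m)^(m*t)
Period rate: r/m = 0.037 / 12 = 0.003083
Total periods: m*t = 12 * 1 = 12
Growth factor: (1 + 0.003083)^12 = 1.037634
FV = $8,050.00 * 1.037634 = $8,352.95

$8,352.95


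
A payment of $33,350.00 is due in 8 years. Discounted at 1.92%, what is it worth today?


Formula: PV = FV / (1 + r)^n
Substituting: PV = $33,350.00 / (1 + 0.0192)^8
Discount factor: (1.0192)^8 = 1.164328
PV = $33,350.00 / 1.164328 = $28,643.13

$28,643.13


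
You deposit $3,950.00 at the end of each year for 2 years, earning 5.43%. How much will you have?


Formula: FV = PMT * ((1+r)^n - 1) / r
Growth factor: (1 + 0.0543)^2 = 1.111548
Numerator: 1.111548 - 1 = 0.111548
FV = $3,950.00 * 0.111548 / 0.0543 = $8,114.49

$8,114.49


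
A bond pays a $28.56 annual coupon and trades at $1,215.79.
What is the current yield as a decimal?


Formula: Current yield = annual coupon / price
Substituting: CY = $28.56 / $1,215.79
CY = 0.023491

0.023491


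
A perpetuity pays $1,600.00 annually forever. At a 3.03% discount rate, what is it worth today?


Formula: PV = C / r
Substituting: PV = $1,600.00 / 0.0303
PV = $52,805.28

$52,805.28


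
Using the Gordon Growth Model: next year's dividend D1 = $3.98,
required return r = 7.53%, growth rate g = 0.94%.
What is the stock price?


Formula: P = D1 / (r - g)
Spread: r - g = 0.0753 - 0.0094 = 0.0659
Substituting: P = $3.98 / 0.0659
P = $60.39

$60.39


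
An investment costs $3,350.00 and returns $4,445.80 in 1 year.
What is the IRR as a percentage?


Formula: IRR = C1/C0 - 1
Substituting: IRR = $4,445.80 / $3,350.00 - 1
Ratio: 1.327104 - 1 = 0.327104
IRR = 32.7104%

32.7104%


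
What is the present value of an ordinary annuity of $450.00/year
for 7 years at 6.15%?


Formula: PV = PMT * (1 - (1+r)^(-n)) / r
Discount factor: (1 + 0.0615)^(-7) = 0.658506
Bracket: 1 - 0.658506 = 0.341494
PV = $450.00 * 0.341494 / 0.0615 = $2,498.73

$2,498.73


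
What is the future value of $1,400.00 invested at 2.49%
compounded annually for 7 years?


Formula: FV = P * (1 + r)^n
Substituting: FV = $1,400.00 * (1 + 0.0249)^7
Growth factor: (1.0249)^7 = 1.187874
FV = $1,400.00 * 1.187874 = $1,663.02

$1,663.02


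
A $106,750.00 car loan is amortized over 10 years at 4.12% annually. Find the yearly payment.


Formula: PMT = PV * r / (1 - (1+r)^(-n))
Denominator: 1 - (1 + 0.0412)^(-10) = 0.332182
Numerator: $106,750.00 * 0.0412 = 4398.1
PMT = 4398.1 / 0.332182 = $13,240.05

$13,240.05


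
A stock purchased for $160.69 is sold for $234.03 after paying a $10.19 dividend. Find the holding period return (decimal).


Formula: HPR = (P1 - P0 + D) / P0
Gain: $234.03 - $160.69 + $10.19 = $83.53
HPR = $83.53 / $160.69 = 0.5198

0.5198


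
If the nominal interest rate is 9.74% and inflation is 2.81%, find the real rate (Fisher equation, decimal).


Formula: (1 + r_real) = (1 + r_nom) / (1 + inflation)
Substituting: (1 + r_real) = 1.0974 / 1.0281
(1 + r_real) = 1.067406
r_real = 1.067406 - 1 = 0.067406

0.067406


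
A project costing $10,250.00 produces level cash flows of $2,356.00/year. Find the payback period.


Formula: Payback = investment / annual cash flow
Substituting: Payback = $10,250.00 / $2,356.00
Payback = 4.3506 years

4.3506 years


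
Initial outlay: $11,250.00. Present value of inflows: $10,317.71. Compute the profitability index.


Formula: PI = PV(cash flows) / initial investment
Substituting: PI = $10,317.71 / $11,250.00
PI = 0.9171

0.9171


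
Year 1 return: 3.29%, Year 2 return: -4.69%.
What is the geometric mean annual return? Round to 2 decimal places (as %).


Formula: Geometric mean = ((1+r1)*(1+r2))^(1/2) - 1
Product: (1 + 0.0329) * (1 + -0.0469) = 1.0329 * 0.9531 = 0.984457
Square root: 0.984457^0.5 = 0.992198
Geometric mean = 0.992198 - 1 = -0.007802
As percentage: -0.78%

-0.78%


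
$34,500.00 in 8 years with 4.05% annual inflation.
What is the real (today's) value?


Formula: Real value = nominal / (1 + inflation)^years
Price level: (1 + 0.0405)^8 = 1.373842
Real value = $34,500.00 / 1.373842 = $25,112.06

$25,112.06


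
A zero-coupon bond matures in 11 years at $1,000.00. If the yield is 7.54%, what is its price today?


Formula: Price = FV / (1 + r)^n
Substituting: Price = $1,000.00 / (1 + 0.0754)^11
Discount factor: (1.0754)^11 = 2.224694
Price = $1,000.00 / 2.224694 = $449.50

$449.50


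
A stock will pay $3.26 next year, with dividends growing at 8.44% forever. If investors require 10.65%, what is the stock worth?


Formula: P = D1 / (r - g)
Spread: r - g = 0.1065 - 0.0844 = 0.0221
Substituting: P = $3.26 / 0.0221
P = $147.51

$147.51


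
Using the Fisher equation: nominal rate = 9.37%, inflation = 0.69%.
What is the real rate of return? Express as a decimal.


Formula: (1 + r_real) = (1 + r_nom) / (1 + inflation)
Substituting: (1 + r_real) = 1.0937 / 1.0069
(1 + r_real) = 1.086205
r_real = 1.086205 - 1 = 0.086205

0.086205


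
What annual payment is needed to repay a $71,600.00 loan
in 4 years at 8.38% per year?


Formula: PMT = PV * r / (1 - (1+r)^(-n))
Denominator: 1 - (1 + 0.0838)^(-4) = 0.275225
Numerator: $71,600.00 * 0.0838 = 6000.08
PMT = 6000.08 / 0.275225 = $21,800.66

$21,800.66


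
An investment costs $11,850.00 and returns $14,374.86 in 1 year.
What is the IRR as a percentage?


Formula: IRR = C1/C0 - 1
Substituting: IRR = $14,374.86 / $11,850.00 - 1
Ratio: 1.213068 - 1 = 0.213068
IRR = 21.3068%

21.3068%


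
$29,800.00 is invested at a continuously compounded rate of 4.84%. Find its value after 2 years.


Formula: FV = P * e^(r*t)
Exponent: r*t = 0.0484 * 2 = 0.0968
e^(0.0968) = 1.10164
FV = $29,800.00 * 1.10164 = $32,828.87

$32,828.87


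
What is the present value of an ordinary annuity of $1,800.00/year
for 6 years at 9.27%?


Formula: PV = PMT * (1 - (1+r)^(-n)) / r
Discount factor: (1 + 0.0927)^(-6) = 0.587482
Bracket: 1 - 0.587482 = 0.412518
PV = $1,800.00 * 0.412518 / 0.0927 = $8,010.06

$8,010.06


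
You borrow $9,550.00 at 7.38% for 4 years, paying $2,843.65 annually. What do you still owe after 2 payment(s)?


Formula: Balance = PV*(1+r)^k - PMT*((1+r)^k - 1)/r
Growth: (1 + 0.0738)^2 = 1.153046
Accumulated factor: ((1+r)^k - 1)/r = 2.0738
Balance = $9,550.00 * 1.153046 - $2,843.65 * 2.0738
Balance = $5,114.43

$5,114.43


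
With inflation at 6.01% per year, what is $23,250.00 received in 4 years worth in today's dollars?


Formula: Real value = nominal / (1 + inflation)^years
Price level: (1 + 0.0601)^4 = 1.262953
Real value = $23,250.00 / 1.262953 = $18,409.23

$18,409.23


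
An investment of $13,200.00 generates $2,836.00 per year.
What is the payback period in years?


Formula: Payback = investment / annual cash flow
Substituting: Payback = $13,200.00 / $2,836.00
Payback = 4.6544 years

4.6544 years


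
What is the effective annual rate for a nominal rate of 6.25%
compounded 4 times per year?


Formula: EAR = (1 + r/m)^m - 1
Period rate: r/m = 0.0625 / 4 = 0.015625
Compounding: (1 + 0.015625)^4 = 1.06398
EAR = 1.06398 - 1 = 0.06398

0.06398


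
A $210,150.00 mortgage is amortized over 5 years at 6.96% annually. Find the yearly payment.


Formula: PMT = PV * r / (1 - (1+r)^(-n))
Denominator: 1 - (1 + 0.0696)^(-5) = 0.28568
Numerator: $210,150.00 * 0.0696 = 14626.44
PMT = 14626.44 / 0.28568 = $51,198.75

$51,198.75


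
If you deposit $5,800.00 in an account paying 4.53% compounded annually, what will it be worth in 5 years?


Formula: FV = P * (1 + r)^n
Substituting: FV = $5,800.00 * (1 + 0.0453)^5
Growth factor: (1.0453)^5 = 1.247972
FV = $5,800.00 * 1.247972 = $7,238.24

$7,238.24


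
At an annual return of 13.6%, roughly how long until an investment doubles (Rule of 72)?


Formula: Years ≈ 72 / r
Substituting: Years ≈ 72 / 13.6
Years ≈ 5.3

5.3 years


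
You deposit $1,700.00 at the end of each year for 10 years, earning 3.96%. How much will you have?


Formula: FV = PMT * ((1+r)^n - 1) / r
Growth factor: (1 + 0.0396)^10 = 1.474561
Numerator: 1.474561 - 1 = 0.474561
FV = $1,700.00 * 0.474561 / 0.0396 = $20,372.56

$20,372.56


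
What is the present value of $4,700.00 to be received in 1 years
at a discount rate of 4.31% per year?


Formula: PV = FV / (1 + r)^n
Substituting: PV = $4,700.00 / (1 + 0.0431)^1
Discount factor: (1.0431)^1 = 1.0431
PV = $4,700.00 / 1.0431 = $4,505.80

$4,505.80


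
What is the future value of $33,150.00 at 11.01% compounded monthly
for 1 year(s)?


Formula: FV = P * (1 + r/m)^(m*t)
Period rate: r/m = 0.1101 / 12 = 0.009175
Total periods: m*t = 12 * 1 = 12
Growth factor: (1 + 0.009175)^12 = 1.115829
FV = $33,150.00 * 1.115829 = $36,989.74

$36,989.74


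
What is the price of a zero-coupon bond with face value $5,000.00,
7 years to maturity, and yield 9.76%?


Formula: Price = FV / (1 + r)^n
Substituting: Price = $5,000.00 / (1 + 0.0976)^7
Discount factor: (1.0976)^7 = 1.919149
Price = $5,000.00 / 1.919149 = $2,605.32

$2,605.32


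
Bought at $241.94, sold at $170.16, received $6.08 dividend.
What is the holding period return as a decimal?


Formula: HPR = (P1 - P0 + D) / P0
Gain: $170.16 - $241.94 + $6.08 = -$65.70
HPR = -$65.70 / $241.94 = -0.2716

-0.2716


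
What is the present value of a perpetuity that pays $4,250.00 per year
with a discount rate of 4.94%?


Formula: PV = C / r
Substituting: PV = $4,250.00 / 0.0494
PV = $86,032.39

$86,032.39


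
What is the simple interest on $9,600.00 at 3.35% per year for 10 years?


Formula: I = P * r * t
Substituting: I = $9,600.00 * 0.0335 * 10
Step: I = $9,600.00 * 0.335
I = $3,216.00

$3,216.00


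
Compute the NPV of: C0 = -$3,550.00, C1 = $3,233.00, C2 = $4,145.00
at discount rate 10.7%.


Formula: NPV = C0 + C1/(1+r) + C2/(1+r)^2
Discount C1: $3,233.00 / (1 + 0.107) = $2,920.51
Discount C2: $4,145.00 / (1 + 0.107)^2 = $3,382.43
NPV = -$3,550.00 + $2,920.51 + $3,382.43 = $2,752.94

$2,752.94


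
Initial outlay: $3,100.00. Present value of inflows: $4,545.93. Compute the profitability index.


Formula: PI = PV(cash flows) / initial investment
Substituting: PI = $4,545.93 / $3,100.00
PI = 1.4664

1.4664


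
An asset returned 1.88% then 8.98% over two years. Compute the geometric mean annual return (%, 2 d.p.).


Formula: Geometric mean = ((1+r1)*(1+r2))^(1/2) - 1
Product: (1 + 0.0188) * (1 + 0.0898) = 1.0188 * 1.0898 = 1.110288
Square root: 1.110288^0.5 = 1.053702
Geometric mean = 1.053702 - 1 = 0.053702
As percentage: 5.37%

5.37%


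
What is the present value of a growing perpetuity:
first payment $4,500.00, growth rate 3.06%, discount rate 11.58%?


Formula: PV = C / (r - g)
Spread: r - g = 0.1158 - 0.0306 = 0.0852
Substituting: PV = $4,500.00 / 0.0852
PV = $52,816.90

$52,816.90


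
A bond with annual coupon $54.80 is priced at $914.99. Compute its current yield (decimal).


Formula: Current yield = annual coupon / price
Substituting: CY = $54.80 / $914.99
CY = 0.059891

0.059891


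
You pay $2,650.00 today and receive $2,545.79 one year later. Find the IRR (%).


Formula: IRR = C1/C0 - 1
Substituting: IRR = $2,545.79 / $2,650.00 - 1
Ratio: 0.960675 - 1 = -0.039325
IRR = -3.9325%

-3.9325%


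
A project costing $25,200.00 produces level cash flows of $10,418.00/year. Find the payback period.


Formula: Payback = investment / annual cash flow
Substituting: Payback = $25,200.00 / $10,418.00
Payback = 2.4189 years

2.4189 years


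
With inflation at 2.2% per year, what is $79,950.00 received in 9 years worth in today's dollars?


Formula: Real value = nominal / (1 + inflation)^years
Price level: (1 + 0.022)^9 = 1.216349
Real value = $79,950.00 / 1.216349 = $65,729.51

$65,729.51


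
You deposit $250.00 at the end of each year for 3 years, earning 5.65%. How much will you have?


Formula: FV = PMT * ((1+r)^n - 1) / r
Growth factor: (1 + 0.0565)^3 = 1.179257
Numerator: 1.179257 - 1 = 0.179257
FV = $250.00 * 0.179257 / 0.0565 = $793.17

$793.17


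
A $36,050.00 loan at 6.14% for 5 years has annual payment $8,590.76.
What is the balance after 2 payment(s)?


Formula: Balance = PV*(1+r)^k - PMT*((1+r)^k - 1)/r
Growth: (1 + 0.0614)^2 = 1.12657
Accumulated factor: ((1+r)^k - 1)/r = 2.0614
Balance = $36,050.00 * 1.12657 - $8,590.76 * 2.0614
Balance = $22,903.85

$22,903.85


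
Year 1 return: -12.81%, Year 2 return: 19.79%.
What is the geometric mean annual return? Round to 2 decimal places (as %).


Formula: Geometric mean = ((1+r1)*(1+r2))^(1/2) - 1
Product: (1 + -0.1281) * (1 + 0.1979) = 0.8719 * 1.1979 = 1.044449
Square root: 1.044449^0.5 = 1.021983
Geometric mean = 1.021983 - 1 = 0.021983
As percentage: 2.20%

2.20%


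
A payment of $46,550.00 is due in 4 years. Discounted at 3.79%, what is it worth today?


Formula: PV = FV / (1 + r)^n
Substituting: PV = $46,550.00 / (1 + 0.0379)^4
Discount factor: (1.0379)^4 = 1.160438
PV = $46,550.00 / 1.160438 = $40,114.15

$40,114.15


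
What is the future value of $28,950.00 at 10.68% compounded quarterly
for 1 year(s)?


Formula: FV = P * (1 + r/m)^(m*t)
Period rate: r/m = 0.1068 / 4 = 0.0267
Total periods: m*t = 4 * 1 = 4
Growth factor: (1 + 0.0267)^4 = 1.111154
FV = $28,950.00 * 1.111154 = $32,167.91

$32,167.91


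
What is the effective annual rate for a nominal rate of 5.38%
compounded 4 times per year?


Formula: EAR = (1 + r/m)^m - 1
Period rate: r/m = 0.0538 / 4 = 0.01345
Compounding: (1 + 0.01345)^4 = 1.054895
EAR = 1.054895 - 1 = 0.054895

0.054895


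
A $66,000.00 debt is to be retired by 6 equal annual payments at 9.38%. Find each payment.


Formula: PMT = PV * r / (1 - (1+r)^(-n))
Denominator: 1 - (1 + 0.0938)^(-6) = 0.416054
Numerator: $66,000.00 * 0.0938 = 6190.8
PMT = 6190.8 / 0.416054 = $14,879.79

$14,879.79


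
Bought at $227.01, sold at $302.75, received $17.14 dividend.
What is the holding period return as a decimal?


Formula: HPR = (P1 - P0 + D) / P0
Gain: $302.75 - $227.01 + $17.14 = $92.88
HPR = $92.88 / $227.01 = 0.4091

0.4091


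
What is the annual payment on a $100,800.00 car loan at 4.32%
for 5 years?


Formula: PMT = PV * r / (1 - (1+r)^(-n))
Denominator: 1 - (1 + 0.0432)^(-5) = 0.190602
Numerator: $100,800.00 * 0.0432 = 4354.56
PMT = 4354.56 / 0.190602 = $22,846.35

$22,846.35


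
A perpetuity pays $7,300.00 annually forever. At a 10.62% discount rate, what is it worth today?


Formula: PV = C / r
Substituting: PV = $7,300.00 / 0.1062
PV = $68,738.23

$68,738.23


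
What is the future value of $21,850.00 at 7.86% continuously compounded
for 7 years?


Formula: FV = P * e^(r*t)
Exponent: r*t = 0.0786 * 7 = 0.5502
e^(0.5502) = 1.7336
FV = $21,850.00 * 1.7336 = $37,879.15

$37,879.15


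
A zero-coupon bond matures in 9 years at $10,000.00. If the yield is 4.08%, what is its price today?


Formula: Price = FV / (1 + r)^n
Substituting: Price = $10,000.00 / (1 + 0.0408)^9
Discount factor: (1.0408)^9 = 1.433196
Price = $10,000.00 / 1.433196 = $6,977.41

$6,977.41


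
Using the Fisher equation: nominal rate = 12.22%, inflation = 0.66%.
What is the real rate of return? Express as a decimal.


Formula: (1 + r_real) = (1 + r_nom) / (1 + inflation)
Substituting: (1 + r_real) = 1.1222 / 1.0066
(1 + r_real) = 1.114842
r_real = 1.114842 - 1 = 0.114842

0.114842


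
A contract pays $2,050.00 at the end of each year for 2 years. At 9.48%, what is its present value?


Formula: PV = PMT * (1 - (1+r)^(-n)) / r
Discount factor: (1 + 0.0948)^(-2) = 0.834316
Bracket: 1 - 0.834316 = 0.165684
PV = $2,050.00 * 0.165684 / 0.0948 = $3,582.84

$3,582.84


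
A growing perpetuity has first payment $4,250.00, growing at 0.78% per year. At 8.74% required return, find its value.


Formula: PV = C / (r - g)
Spread: r - g = 0.0874 - 0.0078 = 0.0796
Substituting: PV = $4,250.00 / 0.0796
PV = $53,391.96

$53,391.96


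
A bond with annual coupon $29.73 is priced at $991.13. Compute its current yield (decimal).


Formula: Current yield = annual coupon / price
Substituting: CY = $29.73 / $991.13
CY = 0.029996

0.029996


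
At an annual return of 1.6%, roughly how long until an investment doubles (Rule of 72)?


Formula: Years ≈ 72 / r
Substituting: Years ≈ 72 / 1.6
Years ≈ 45.0

45.0 years


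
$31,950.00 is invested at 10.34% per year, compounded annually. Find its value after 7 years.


Formula: FV = P * (1 + r)^n
Substituting: FV = $31,950.00 * (1 + 0.1034)^7
Growth factor: (1.1034)^7 = 1.991273
FV = $31,950.00 * 1.991273 = $63,621.18

$63,621.18


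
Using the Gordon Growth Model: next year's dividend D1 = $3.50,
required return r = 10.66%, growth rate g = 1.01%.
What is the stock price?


Formula: P = D1 / (r - g)
Spread: r - g = 0.1066 - 0.0101 = 0.0965
Substituting: P = $3.50 / 0.0965
P = $36.27

$36.27


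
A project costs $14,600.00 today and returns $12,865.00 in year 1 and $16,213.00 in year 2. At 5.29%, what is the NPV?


Formula: NPV = C0 + C1/(1+r) + C2/(1+r)^2
Discount C1: $12,865.00 / (1 + 0.0529) = $12,218.63
Discount C2: $16,213.00 / (1 + 0.0529)^2 = $14,624.77
NPV = -$14,600.00 + $12,218.63 + $14,624.77 = $12,243.41

$12,243.41


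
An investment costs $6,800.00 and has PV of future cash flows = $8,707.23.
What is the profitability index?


Formula: PI = PV(cash flows) / initial investment
Substituting: PI = $8,707.23 / $6,800.00
PI = 1.2805

1.2805


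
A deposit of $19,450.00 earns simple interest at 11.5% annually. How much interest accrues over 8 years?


Formula: I = P * r * t
Substituting: I = $19,450.00 * 0.115 * 8
Step: I = $19,450.00 * 0.92
I = $17,894.00

$17,894.00


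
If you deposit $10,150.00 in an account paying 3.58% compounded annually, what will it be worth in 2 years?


Formula: FV = P * (1 + r)^n
Substituting: FV = $10,150.00 * (1 + 0.0358)^2
Growth factor: (1.0358)^2 = 1.072882
FV = $10,150.00 * 1.072882 = $10,889.75

$10,889.75


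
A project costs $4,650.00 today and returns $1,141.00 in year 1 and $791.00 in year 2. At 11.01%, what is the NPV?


Formula: NPV = C0 + C1/(1+r) + C2/(1+r)^2
Discount C1: $1,141.00 / (1 + 0.1101) = $1,027.84
Discount C2: $791.00 / (1 + 0.1101)^2 = $641.88
NPV = -$4,650.00 + $1,027.84 + $641.88 = -$2,980.29

-$2,980.29


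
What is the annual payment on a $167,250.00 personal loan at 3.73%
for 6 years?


Formula: PMT = PV * r / (1 - (1+r)^(-n))
Denominator: 1 - (1 + 0.0373)^(-6) = 0.197262
Numerator: $167,250.00 * 0.0373 = 6238.425
PMT = 6238.425 / 0.197262 = $31,625.05

$31,625.05


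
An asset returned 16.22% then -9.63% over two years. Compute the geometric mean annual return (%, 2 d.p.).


Formula: Geometric mean = ((1+r1)*(1+r2))^(1/2) - 1
Product: (1 + 0.1622) * (1 + -0.0963) = 1.1622 * 0.9037 = 1.05028
Square root: 1.05028^0.5 = 1.024832
Geometric mean = 1.024832 - 1 = 0.024832
As percentage: 2.48%

2.48%


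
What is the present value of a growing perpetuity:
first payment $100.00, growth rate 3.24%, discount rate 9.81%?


Formula: PV = C / (r - g)
Spread: r - g = 0.0981 - 0.0324 = 0.0657
Substituting: PV = $100.00 / 0.0657
PV = $1,522.07

$1,522.07


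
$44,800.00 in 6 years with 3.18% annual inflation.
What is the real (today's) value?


Formula: Real value = nominal / (1 + inflation)^years
Price level: (1 + 0.0318)^6 = 1.206627
Real value = $44,800.00 / 1.206627 = $37,128.28

$37,128.28


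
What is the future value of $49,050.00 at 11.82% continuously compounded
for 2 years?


Formula: FV = P * e^(r*t)
Exponent: r*t = 0.1182 * 2 = 0.2364
e^(0.2364) = 1.266681
FV = $49,050.00 * 1.266681 = $62,130.70

$62,130.70


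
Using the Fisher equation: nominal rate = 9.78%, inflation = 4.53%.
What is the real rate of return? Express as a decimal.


Formula: (1 + r_real) = (1 + r_nom) / (1 + inflation)
Substituting: (1 + r_real) = 1.0978 / 1.0453
(1 + r_real) = 1.050225
r_real = 1.050225 - 1 = 0.050225

0.050225


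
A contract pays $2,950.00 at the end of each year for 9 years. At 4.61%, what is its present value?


Formula: PV = PMT * (1 - (1+r)^(-n)) / r
Discount factor: (1 + 0.0461)^(-9) = 0.666563
Bracket: 1 - 0.666563 = 0.333437
PV = $2,950.00 * 0.333437 / 0.0461 = $21,337.08

$21,337.08


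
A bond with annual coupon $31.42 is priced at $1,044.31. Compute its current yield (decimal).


Formula: Current yield = annual coupon / price
Substituting: CY = $31.42 / $1,044.31
CY = 0.030087

0.030087


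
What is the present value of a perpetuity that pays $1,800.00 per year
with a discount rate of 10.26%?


Formula: PV = C / r
Substituting: PV = $1,800.00 / 0.1026
PV = $17,543.86

$17,543.86


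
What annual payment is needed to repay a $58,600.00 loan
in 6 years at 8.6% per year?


Formula: PMT = PV * r / (1 - (1+r)^(-n))
Denominator: 1 - (1 + 0.086)^(-6) = 0.390434
Numerator: $58,600.00 * 0.086 = 5039.6
PMT = 5039.6 / 0.390434 = $12,907.70

$12,907.70


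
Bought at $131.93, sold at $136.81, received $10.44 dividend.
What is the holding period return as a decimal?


Formula: HPR = (P1 - P0 + D) / P0
Gain: $136.81 - $131.93 + $10.44 = $15.32
HPR = $15.32 / $131.93 = 0.1161

0.1161


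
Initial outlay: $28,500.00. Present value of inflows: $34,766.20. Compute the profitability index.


Formula: PI = PV(cash flows) / initial investment
Substituting: PI = $34,766.20 / $28,500.00
PI = 1.2199

1.2199


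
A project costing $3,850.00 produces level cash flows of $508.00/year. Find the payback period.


Formula: Payback = investment / annual cash flow
Substituting: Payback = $3,850.00 / $508.00
Payback = 7.5787 years

7.5787 years


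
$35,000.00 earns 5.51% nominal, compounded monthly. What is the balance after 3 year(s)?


Formula: FV = P * (1 + r/m)^(m*t)
Period rate: r/m = 0.0551 / 12 = 0.004592
Total periods: m*t = 12 * 3 = 36
Growth factor: (1 + 0.004592)^36 = 1.179301
FV = $35,000.00 * 1.179301 = $41,275.53

$41,275.53


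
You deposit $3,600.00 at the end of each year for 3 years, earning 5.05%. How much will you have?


Formula: FV = PMT * ((1+r)^n - 1) / r
Growth factor: (1 + 0.0505)^3 = 1.15928
Numerator: 1.15928 - 1 = 0.15928
FV = $3,600.00 * 0.15928 / 0.0505 = $11,354.58

$11,354.58


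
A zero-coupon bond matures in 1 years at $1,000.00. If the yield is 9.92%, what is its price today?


Formula: Price = FV / (1 + r)^n
Substituting: Price = $1,000.00 / (1 + 0.0992)^1
Discount factor: (1.0992)^1 = 1.0992
Price = $1,000.00 / 1.0992 = $909.75

$909.75


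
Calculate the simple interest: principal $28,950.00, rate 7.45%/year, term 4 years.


Formula: I = P * r * t
Substituting: I = $28,950.00 * 0.0745 * 4
Step: I = $28,950.00 * 0.298
I = $8,627.10

$8,627.10


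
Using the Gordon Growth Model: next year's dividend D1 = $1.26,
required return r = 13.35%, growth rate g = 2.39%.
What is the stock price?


Formula: P = D1 / (r - g)
Spread: r - g = 0.1335 - 0.0239 = 0.1096
Substituting: P = $1.26 / 0.1096
P = $11.50

$11.50


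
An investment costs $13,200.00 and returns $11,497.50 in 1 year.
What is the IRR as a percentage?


Formula: IRR = C1/C0 - 1
Substituting: IRR = $11,497.50 / $13,200.00 - 1
Ratio: 0.871023 - 1 = -0.128977
IRR = -12.8977%

-12.8977%


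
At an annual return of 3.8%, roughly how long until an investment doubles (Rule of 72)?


Formula: Years ≈ 72 / r
Substituting: Years ≈ 72 / 3.8
Years ≈ 18.9

18.9 years


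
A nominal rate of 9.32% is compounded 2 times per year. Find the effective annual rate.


Formula: EAR = (1 + r/m)^m - 1
Period rate: r/m = 0.0932 / 2 = 0.0466
Compounding: (1 + 0.0466)^2 = 1.095372
EAR = 1.095372 - 1 = 0.095372

0.095372


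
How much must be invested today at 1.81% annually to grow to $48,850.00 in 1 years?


Formula: PV = FV / (1 + r)^n
Substituting: PV = $48,850.00 / (1 + 0.0181)^1
Discount factor: (1.0181)^1 = 1.0181
PV = $48,850.00 / 1.0181 = $47,981.53

$47,981.53


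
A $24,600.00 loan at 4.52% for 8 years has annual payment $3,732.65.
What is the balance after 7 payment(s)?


Formula: Balance = PV*(1+r)^k - PMT*((1+r)^k - 1)/r
Growth: (1 + 0.0452)^7 = 1.362686
Accumulated factor: ((1+r)^k - 1)/r = 8.024027
Balance = $24,600.00 * 1.362686 - $3,732.65 * 8.024027
Balance = $3,571.19

$3,571.19


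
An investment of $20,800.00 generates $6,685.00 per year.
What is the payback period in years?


Formula: Payback = investment / annual cash flow
Substituting: Payback = $20,800.00 / $6,685.00
Payback = 3.1114 years

3.1114 years


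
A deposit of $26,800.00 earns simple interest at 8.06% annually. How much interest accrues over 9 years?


Formula: I = P * r * t
Substituting: I = $26,800.00 * 0.0806 * 9
Step: I = $26,800.00 * 0.7254
I = $19,440.72

$19,440.72


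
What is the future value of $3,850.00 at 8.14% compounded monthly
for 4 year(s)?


Formula: FV = P * (1 + r/m)^(m*t)
Period rate: r/m = 0.0814 / 12 = 0.006783
Total periods: m*t = 12 * 4 = 48
Growth factor: (1 + 0.006783)^48 = 1.38334
FV = $3,850.00 * 1.38334 = $5,325.86

$5,325.86
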